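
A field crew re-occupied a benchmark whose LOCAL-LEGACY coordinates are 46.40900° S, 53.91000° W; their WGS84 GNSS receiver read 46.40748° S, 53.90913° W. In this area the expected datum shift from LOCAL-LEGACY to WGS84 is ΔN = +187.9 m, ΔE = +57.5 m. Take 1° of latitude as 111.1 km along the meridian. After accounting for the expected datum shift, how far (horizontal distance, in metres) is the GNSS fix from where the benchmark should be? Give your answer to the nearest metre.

Observed coordinate differences: Δφ = +0.00152°, Δλ = +0.00087°.
Converting to metres (1° lat = 111100 m, cos φ = 0.689506): observed ΔN = 168.9 m, observed ΔE = 66.6 m.
Subtracting the expected shift leaves a residual of 168.9 − (187.9) = -19.0 m north and 66.6 − (57.5) = 9.1 m east.
Residual distance = √((-19.0)² + 9.1²) = 21.1 m.

21 m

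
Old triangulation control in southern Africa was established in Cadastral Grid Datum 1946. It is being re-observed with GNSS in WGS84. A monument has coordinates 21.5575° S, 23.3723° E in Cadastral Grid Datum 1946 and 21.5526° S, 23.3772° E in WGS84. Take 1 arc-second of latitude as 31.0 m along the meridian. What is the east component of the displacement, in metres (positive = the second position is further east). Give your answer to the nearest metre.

Δφ = -21.5526° − -21.5575° = +0.0049°; Δλ = 23.3772° − 23.3723° = +0.0049°.
1° of latitude = 3600 × 31.00 = 111600 m.
ΔN = Δφ × 111600 = 546.8 m; ΔE = Δλ × 111600 × cos(-21.5575°) = +0.0049 × 111600 × 0.930049 = 508.6 m.

ΔE = 509 m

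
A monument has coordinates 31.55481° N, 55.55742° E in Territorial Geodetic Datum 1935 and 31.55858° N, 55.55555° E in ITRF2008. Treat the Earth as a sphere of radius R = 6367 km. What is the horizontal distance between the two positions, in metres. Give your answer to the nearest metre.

Δφ = 31.55858° − 31.55481° = +0.00377°; Δλ = 55.55555° − 55.55742° = -0.00187°.
1° along a meridian = πR/180 = 111125 m.
ΔN = Δφ × 111125 = 418.9 m; ΔE = Δλ × 111125 × cos(31.55481°) = -0.00187 × 111125 × 0.852140 = -177.1 m.
Distance = √(ΔE² + ΔN²) = √((-177.1)² + 418.9²) = 454.8 m.

455 m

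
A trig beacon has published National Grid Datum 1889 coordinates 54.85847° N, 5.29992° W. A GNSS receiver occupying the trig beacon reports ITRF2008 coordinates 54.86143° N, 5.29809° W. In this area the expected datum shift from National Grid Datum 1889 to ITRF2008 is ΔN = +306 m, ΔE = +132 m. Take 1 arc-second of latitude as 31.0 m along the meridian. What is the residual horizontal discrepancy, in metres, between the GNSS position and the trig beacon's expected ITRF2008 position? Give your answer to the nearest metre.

Observed coordinate differences: Δφ = +0.00296°, Δλ = +0.00183°.
Converting to metres (1° lat = 111600 m, cos φ = 0.575598): observed ΔN = 330.3 m, observed ΔE = 117.6 m.
Subtracting the expected shift leaves a residual of 330.3 − (306) = 24.3 m north and 117.6 − (132) = -14.4 m east.
Residual distance = √(24.3² + (-14.4)²) = 28.3 m.

28 m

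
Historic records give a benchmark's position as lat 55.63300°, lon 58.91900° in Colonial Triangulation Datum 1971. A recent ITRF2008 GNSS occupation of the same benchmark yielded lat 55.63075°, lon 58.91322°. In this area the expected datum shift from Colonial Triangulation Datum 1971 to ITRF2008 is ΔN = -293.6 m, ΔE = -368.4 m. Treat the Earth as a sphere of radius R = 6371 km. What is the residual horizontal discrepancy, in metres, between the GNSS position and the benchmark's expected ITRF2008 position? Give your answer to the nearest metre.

Observed coordinate differences: Δφ = -0.00225°, Δλ = -0.00578°.
Converting to metres (1° lat = 111195 m, cos φ = 0.564492): observed ΔN = -250.2 m, observed ΔE = -362.8 m.
Subtracting the expected shift leaves a residual of -250.2 − (-293.6) = 43.4 m north and -362.8 − (-368.4) = 5.6 m east.
Residual distance = √(43.4² + 5.6²) = 43.8 m.

44 m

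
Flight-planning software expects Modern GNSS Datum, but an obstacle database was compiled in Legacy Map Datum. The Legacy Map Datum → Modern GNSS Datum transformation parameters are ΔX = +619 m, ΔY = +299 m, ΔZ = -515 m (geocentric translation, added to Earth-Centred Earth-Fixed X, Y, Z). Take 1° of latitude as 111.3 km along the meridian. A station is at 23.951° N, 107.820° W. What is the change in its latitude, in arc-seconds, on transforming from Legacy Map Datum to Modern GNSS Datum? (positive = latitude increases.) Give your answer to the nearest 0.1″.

sin φ = 0.405955, cos φ = 0.913893, sin λ = -0.952023, cos λ = -0.306028.
North component: ΔN = −sin φ cos λ·ΔX − sin φ sin λ·ΔY + cos φ·ΔZ = −(0.405955)(-0.306028)(619) − (0.405955)(-0.952023)(299) + (0.913893)(-515) = -278.20 m.
1° of latitude spans 111300 m, so Δφ = -278.20 / 111300 × 3600 = -8.998″.

Δφ = -9.0″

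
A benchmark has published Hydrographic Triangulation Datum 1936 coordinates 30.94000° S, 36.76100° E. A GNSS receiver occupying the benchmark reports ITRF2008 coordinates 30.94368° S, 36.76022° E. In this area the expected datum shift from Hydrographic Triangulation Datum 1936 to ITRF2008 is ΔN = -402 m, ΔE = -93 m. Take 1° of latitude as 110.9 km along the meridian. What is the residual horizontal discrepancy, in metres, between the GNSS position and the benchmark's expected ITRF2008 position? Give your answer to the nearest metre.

Observed coordinate differences: Δφ = -0.00368°, Δλ = -0.00078°.
Converting to metres (1° lat = 110900 m, cos φ = 0.857706): observed ΔN = -408.1 m, observed ΔE = -74.2 m.
Subtracting the expected shift leaves a residual of -408.1 − (-402) = -6.1 m north and -74.2 − (-93) = 18.8 m east.
Residual distance = √((-6.1)² + 18.8²) = 19.8 m.

20 m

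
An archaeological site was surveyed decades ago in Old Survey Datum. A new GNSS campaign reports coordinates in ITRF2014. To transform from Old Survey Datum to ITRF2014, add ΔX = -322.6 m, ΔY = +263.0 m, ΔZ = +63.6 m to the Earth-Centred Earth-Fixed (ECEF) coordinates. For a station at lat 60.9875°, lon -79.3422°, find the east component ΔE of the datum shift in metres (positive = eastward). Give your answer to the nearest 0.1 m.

ΔE = -268.4 m

The local east axis at (φ, λ) is (−sin λ, cos λ, 0), so ΔE = −sin(-79.3422°)·(-322.6) + cos(-79.3422°)·263.0 = -268.39 m.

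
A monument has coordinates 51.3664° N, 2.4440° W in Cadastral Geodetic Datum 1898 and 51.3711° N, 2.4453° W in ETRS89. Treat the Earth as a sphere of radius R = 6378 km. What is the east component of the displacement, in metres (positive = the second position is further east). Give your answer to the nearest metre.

Δφ = 51.3711° − 51.3664° = +0.0047°; Δλ = -2.4453° − -2.4440° = -0.0013°.
1° along a meridian = πR/180 = 111317 m.
ΔN = Δφ × 111317 = 523.2 m; ΔE = Δλ × 111317 × cos(51.3664°) = -0.0013 × 111317 × 0.624338 = -90.3 m.

ΔE = -90 m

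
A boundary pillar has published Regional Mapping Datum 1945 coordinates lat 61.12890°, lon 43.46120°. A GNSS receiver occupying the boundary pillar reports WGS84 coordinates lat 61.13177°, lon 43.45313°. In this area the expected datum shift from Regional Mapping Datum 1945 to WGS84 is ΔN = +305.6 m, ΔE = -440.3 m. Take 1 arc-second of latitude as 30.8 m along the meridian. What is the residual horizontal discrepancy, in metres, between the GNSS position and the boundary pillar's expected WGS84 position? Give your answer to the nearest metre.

15 m

Observed coordinate differences: Δφ = +0.00287°, Δλ = -0.00807°.
Converting to metres (1° lat = 110880 m, cos φ = 0.482841): observed ΔN = 318.2 m, observed ΔE = -432.0 m.
Subtracting the expected shift leaves a residual of 318.2 − (305.6) = 12.6 m north and -432.0 − (-440.3) = 8.3 m east.
Residual distance = √(12.6² + 8.3²) = 15.1 m.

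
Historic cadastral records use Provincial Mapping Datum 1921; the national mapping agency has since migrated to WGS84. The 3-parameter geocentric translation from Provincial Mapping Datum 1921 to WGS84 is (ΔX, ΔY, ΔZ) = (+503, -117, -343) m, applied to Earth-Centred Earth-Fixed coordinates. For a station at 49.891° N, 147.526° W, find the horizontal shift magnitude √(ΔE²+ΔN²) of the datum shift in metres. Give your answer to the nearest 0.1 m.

The local east axis at (φ, λ) is (−sin λ, cos λ, 0), so ΔE = −sin(-147.526°)·503 + cos(-147.526°)·(-117) = 368.77 m.
The local north axis is (−sin φ cos λ, −sin φ sin λ, cos φ), giving ΔN = 324.550 − 48.045 − 220.976 = 55.53 m.
Horizontal magnitude = √(ΔE² + ΔN²) = √(368.77² + 55.53²) = 372.93 m.

372.9 m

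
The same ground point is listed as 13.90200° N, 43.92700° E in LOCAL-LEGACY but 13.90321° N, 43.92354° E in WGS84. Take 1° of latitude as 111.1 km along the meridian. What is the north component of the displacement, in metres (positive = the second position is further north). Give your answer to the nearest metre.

Δφ = 13.90321° − 13.90200° = +0.00121°; Δλ = 43.92354° − 43.92700° = -0.00346°.
ΔN = Δφ × 111100 = 134.4 m; ΔE = Δλ × 111100 × cos(13.90200°) = -0.00346 × 111100 × 0.970708 = -373.1 m.

ΔN = 134 m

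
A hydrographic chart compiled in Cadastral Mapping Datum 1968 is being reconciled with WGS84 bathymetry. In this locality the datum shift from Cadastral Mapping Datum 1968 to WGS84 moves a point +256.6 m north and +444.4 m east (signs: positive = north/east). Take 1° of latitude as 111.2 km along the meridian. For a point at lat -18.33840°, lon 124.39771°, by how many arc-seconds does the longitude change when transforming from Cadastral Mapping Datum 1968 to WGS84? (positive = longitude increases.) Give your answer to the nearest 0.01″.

At latitude -18.33840°, cos φ = 0.949215.
1° of longitude at this latitude = 111.2 × cos φ = 105.55 km, so Δλ = 444.4 / 105552.7 = 0.0042102° = 15.157″.

Δλ = 15.16″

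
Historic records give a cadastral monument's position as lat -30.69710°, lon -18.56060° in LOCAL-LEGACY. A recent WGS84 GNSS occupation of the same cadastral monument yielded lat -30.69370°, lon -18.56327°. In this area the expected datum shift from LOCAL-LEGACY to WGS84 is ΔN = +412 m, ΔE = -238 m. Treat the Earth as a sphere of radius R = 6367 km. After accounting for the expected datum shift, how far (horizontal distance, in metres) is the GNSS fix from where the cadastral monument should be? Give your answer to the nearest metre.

38 m

Observed coordinate differences: Δφ = +0.00340°, Δλ = -0.00267°.
Converting to metres (1° lat = 111125 m, cos φ = 0.859878): observed ΔN = 377.8 m, observed ΔE = -255.1 m.
Subtracting the expected shift leaves a residual of 377.8 − (412) = -34.2 m north and -255.1 − (-238) = -17.1 m east.
Residual distance = √((-34.2)² + (-17.1)²) = 38.2 m.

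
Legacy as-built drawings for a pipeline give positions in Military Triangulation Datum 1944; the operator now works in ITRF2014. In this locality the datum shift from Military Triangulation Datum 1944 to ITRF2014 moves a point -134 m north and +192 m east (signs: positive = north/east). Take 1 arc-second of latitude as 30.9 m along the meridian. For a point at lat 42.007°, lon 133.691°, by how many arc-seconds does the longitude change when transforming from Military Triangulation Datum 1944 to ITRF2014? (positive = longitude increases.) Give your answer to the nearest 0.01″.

Δλ = 8.36″

At latitude 42.007°, cos φ = 0.743063.
1″ of longitude at this latitude = 30.90 × cos φ = 22.9606 m, so Δλ = 192.0 / 22.9606 = 8.362″.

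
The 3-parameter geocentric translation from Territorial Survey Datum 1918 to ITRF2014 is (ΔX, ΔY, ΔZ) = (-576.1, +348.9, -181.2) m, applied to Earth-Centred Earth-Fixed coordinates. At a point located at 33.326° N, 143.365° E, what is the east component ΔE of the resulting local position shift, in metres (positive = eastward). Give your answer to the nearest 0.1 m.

ΔE = 63.8 m

The local east axis at (φ, λ) is (−sin λ, cos λ, 0), so ΔE = −sin(143.365°)·(-576.1) + cos(143.365°)·348.9 = 63.79 m.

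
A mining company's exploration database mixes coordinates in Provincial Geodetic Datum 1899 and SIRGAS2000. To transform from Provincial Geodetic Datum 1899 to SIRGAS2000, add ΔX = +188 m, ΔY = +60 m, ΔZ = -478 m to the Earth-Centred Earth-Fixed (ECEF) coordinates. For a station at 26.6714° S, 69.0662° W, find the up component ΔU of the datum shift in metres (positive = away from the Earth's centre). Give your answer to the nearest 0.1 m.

At φ = -26.6714°, λ = -69.0662°: sin φ = -0.448873, cos φ = 0.893596, sin λ = -0.933994, cos λ = 0.357289.
ΔU = cos φ cos λ·ΔX + cos φ sin λ·ΔY + sin φ·ΔZ = (0.893596)(0.357289)(188) + (0.893596)(-0.933994)(60) + (-0.448873)(-478) = 224.51 m.

ΔU = 224.5 m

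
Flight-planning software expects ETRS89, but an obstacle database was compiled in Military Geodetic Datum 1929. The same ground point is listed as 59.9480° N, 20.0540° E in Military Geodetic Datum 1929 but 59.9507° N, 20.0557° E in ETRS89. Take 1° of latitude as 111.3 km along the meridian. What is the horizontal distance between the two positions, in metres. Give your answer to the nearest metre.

Δφ = 59.9507° − 59.9480° = +0.0027°; Δλ = 20.0557° − 20.0540° = +0.0017°.
ΔN = Δφ × 111300 = 300.5 m; ΔE = Δλ × 111300 × cos(59.9480°) = +0.0017 × 111300 × 0.500786 = 94.8 m.
Distance = √(ΔE² + ΔN²) = √(94.8² + 300.5²) = 315.1 m.

315 m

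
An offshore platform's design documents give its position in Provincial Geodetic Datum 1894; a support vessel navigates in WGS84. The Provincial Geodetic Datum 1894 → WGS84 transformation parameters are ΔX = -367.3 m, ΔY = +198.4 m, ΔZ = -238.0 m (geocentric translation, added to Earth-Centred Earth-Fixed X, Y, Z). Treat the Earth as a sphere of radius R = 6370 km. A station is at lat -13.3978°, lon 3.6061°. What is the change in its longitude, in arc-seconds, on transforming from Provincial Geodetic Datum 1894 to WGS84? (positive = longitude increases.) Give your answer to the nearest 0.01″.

Δλ = 7.36″

sin φ = -0.231711, cos φ = 0.972785, sin λ = 0.062897, cos λ = 0.998020.
East component: ΔE = −sin λ·ΔX + cos λ·ΔY = −(0.062897)(-367.3) + (0.998020)(198.4) = 221.11 m.
1° of latitude spans πR/180 = 111177 m; at latitude φ, 1° of longitude spans that × cos φ = 108151.8 m, so Δλ = 221.11 / 108151.8 × 3600 = 7.360″.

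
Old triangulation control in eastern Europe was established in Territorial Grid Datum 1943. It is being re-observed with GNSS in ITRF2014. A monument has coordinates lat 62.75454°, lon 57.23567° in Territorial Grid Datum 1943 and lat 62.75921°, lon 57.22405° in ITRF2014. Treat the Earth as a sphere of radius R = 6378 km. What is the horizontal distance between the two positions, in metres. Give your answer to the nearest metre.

788 m

Δφ = 62.75921° − 62.75454° = +0.00467°; Δλ = 57.22405° − 57.23567° = -0.01162°.
1° along a meridian = πR/180 = 111317 m.
ΔN = Δφ × 111317 = 519.9 m; ΔE = Δλ × 111317 × cos(62.75454°) = -0.01162 × 111317 × 0.457803 = -592.2 m.
Distance = √(ΔE² + ΔN²) = √((-592.2)² + 519.9²) = 788.0 m.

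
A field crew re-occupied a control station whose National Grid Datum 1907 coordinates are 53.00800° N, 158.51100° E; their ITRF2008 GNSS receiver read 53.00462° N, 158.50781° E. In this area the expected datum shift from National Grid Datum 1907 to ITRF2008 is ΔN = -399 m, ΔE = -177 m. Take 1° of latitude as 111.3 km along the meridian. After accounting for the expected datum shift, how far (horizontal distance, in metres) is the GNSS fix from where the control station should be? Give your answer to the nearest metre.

43 m

Observed coordinate differences: Δφ = -0.00338°, Δλ = -0.00319°.
Converting to metres (1° lat = 111300 m, cos φ = 0.601704): observed ΔN = -376.2 m, observed ΔE = -213.6 m.
Subtracting the expected shift leaves a residual of -376.2 − (-399) = 22.8 m north and -213.6 − (-177) = -36.6 m east.
Residual distance = √(22.8² + (-36.6)²) = 43.2 m.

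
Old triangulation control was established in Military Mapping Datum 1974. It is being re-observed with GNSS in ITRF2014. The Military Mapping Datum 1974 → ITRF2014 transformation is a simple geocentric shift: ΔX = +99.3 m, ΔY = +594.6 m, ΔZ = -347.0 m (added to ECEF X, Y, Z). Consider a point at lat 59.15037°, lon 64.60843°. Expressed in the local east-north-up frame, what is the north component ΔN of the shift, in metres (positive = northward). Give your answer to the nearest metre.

ΔN = -676 m

The local north axis is (−sin φ cos λ, −sin φ sin λ, cos φ), giving ΔN = -36.556 − 461.161 − 177.937 = -675.65 m.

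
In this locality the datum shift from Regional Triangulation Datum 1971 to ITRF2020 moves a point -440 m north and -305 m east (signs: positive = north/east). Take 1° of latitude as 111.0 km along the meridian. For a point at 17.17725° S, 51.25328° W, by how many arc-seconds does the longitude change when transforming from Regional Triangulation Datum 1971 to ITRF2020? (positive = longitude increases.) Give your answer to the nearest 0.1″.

At latitude -17.17725°, cos φ = 0.955396.
1° of longitude at this latitude = 111.0 × cos φ = 106.05 km, so Δλ = -305.0 / 106048.9 = -0.0028760° = -10.354″.

Δλ = -10.4″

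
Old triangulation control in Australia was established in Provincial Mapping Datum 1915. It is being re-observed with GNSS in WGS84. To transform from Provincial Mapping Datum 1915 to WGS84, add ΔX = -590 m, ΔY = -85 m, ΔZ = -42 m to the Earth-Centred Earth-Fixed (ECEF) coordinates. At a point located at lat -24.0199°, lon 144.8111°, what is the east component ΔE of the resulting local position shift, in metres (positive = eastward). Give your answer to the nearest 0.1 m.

ΔE = 409.5 m

The local east axis at (φ, λ) is (−sin λ, cos λ, 0), so ΔE = −sin(144.8111°)·(-590) + cos(144.8111°)·(-85) = 409.47 m.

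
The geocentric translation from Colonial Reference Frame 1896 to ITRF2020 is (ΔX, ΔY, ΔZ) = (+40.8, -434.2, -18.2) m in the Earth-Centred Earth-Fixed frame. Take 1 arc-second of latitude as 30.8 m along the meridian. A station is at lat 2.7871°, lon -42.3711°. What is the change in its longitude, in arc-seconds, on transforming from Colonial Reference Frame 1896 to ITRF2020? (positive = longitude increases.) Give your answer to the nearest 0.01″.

sin φ = 0.048625, cos φ = 0.998817, sin λ = -0.673930, cos λ = 0.738795.
East component: ΔE = −sin λ·ΔX + cos λ·ΔY = −(-0.673930)(40.8) + (0.738795)(-434.2) = -293.29 m.
1° of latitude spans 3600 × 30.80 = 110880 m; at latitude φ, 1° of longitude spans that × cos φ = 110748.8 m, so Δλ = -293.29 / 110748.8 × 3600 = -9.534″.

Δλ = -9.53″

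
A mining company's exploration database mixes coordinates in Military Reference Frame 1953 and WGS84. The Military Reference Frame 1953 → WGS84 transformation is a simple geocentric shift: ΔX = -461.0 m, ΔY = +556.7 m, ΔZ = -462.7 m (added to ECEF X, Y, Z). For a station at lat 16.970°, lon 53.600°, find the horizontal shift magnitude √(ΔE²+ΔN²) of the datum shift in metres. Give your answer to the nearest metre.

858 m

The local east axis at (φ, λ) is (−sin λ, cos λ, 0), so ΔE = −sin(53.600°)·(-461.0) + cos(53.600°)·556.7 = 701.41 m.
The local north axis is (−sin φ cos λ, −sin φ sin λ, cos φ), giving ΔN = 79.846 − 130.783 − 442.553 = -493.49 m.
Horizontal magnitude = √(ΔE² + ΔN²) = √(701.41² + (-493.49)²) = 857.62 m.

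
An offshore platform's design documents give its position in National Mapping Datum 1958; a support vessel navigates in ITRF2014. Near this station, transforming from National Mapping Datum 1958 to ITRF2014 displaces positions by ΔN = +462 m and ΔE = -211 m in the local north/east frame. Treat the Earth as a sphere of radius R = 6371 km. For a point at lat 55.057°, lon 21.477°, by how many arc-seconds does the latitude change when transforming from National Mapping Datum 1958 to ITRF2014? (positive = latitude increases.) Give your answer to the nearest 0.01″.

Δφ = 14.96″

On a sphere of radius R, 1 rad of latitude = R, so Δφ = ΔN / R = 462.0 / 6371000 = 7.2516e-05 rad = 14.958″.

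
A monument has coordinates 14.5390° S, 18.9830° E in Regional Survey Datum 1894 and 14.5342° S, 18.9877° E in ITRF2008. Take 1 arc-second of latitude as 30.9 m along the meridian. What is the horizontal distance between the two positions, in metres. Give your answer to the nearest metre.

736 m

Δφ = -14.5342° − -14.5390° = +0.0048°; Δλ = 18.9877° − 18.9830° = +0.0047°.
1° of latitude = 3600 × 30.90 = 111240 m.
ΔN = Δφ × 111240 = 534.0 m; ΔE = Δλ × 111240 × cos(-14.5390°) = +0.0047 × 111240 × 0.967977 = 506.1 m.
Distance = √(ΔE² + ΔN²) = √(506.1² + 534.0²) = 735.7 m.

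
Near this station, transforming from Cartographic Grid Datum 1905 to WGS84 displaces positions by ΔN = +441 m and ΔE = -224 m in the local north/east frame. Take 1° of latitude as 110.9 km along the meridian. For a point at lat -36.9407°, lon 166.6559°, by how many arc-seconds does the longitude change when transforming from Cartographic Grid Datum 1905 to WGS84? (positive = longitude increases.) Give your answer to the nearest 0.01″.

Δλ = -9.10″

At latitude -36.9407°, cos φ = 0.799258.
1° of longitude at this latitude = 110.9 × cos φ = 88.64 km, so Δλ = -224.0 / 88637.7 = -0.0025271° = -9.098″.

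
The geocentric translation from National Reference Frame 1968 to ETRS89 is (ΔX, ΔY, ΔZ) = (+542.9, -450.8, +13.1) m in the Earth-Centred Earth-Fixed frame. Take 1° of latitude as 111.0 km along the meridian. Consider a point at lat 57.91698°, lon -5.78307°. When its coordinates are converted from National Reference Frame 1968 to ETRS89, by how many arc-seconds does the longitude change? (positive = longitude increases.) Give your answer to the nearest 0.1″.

sin φ = 0.847279, cos φ = 0.531148, sin λ = -0.100762, cos λ = 0.994911.
East component: ΔE = −sin λ·ΔX + cos λ·ΔY = −(-0.100762)(542.9) + (0.994911)(-450.8) = -393.80 m.
1° of latitude spans 111000 m; at latitude φ, 1° of longitude spans that × cos φ = 58957.4 m, so Δλ = -393.80 / 58957.4 × 3600 = -24.046″.

Δλ = -24.0″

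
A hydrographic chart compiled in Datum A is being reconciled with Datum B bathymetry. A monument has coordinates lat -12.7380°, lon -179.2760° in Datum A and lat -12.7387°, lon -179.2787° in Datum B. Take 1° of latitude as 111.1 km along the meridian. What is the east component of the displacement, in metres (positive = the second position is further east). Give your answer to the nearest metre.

Δφ = -12.7387° − -12.7380° = -0.0007°; Δλ = -179.2787° − -179.2760° = -0.0027°.
ΔN = Δφ × 111100 = -77.8 m; ΔE = Δλ × 111100 × cos(-12.7380°) = -0.0027 × 111100 × 0.975389 = -292.6 m.

ΔE = -293 m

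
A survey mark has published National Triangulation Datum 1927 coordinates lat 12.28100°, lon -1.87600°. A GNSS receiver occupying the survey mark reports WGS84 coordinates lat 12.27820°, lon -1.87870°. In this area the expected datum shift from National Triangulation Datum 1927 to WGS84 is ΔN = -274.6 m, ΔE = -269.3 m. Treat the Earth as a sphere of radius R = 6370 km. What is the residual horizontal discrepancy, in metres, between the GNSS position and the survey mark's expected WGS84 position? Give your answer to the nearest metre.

Observed coordinate differences: Δφ = -0.00280°, Δλ = -0.00270°.
Converting to metres (1° lat = 111177 m, cos φ = 0.977116): observed ΔN = -311.3 m, observed ΔE = -293.3 m.
Subtracting the expected shift leaves a residual of -311.3 − (-274.6) = -36.7 m north and -293.3 − (-269.3) = -24.0 m east.
Residual distance = √((-36.7)² + (-24.0)²) = 43.9 m.

44 m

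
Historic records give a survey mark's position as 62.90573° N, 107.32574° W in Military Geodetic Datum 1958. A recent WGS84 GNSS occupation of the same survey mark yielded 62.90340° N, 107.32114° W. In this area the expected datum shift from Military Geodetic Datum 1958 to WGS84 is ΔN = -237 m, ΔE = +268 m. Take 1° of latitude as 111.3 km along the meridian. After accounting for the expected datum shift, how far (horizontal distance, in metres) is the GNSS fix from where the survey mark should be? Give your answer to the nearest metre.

Observed coordinate differences: Δφ = -0.00233°, Δλ = +0.00460°.
Converting to metres (1° lat = 111300 m, cos φ = 0.455456): observed ΔN = -259.3 m, observed ΔE = 233.2 m.
Subtracting the expected shift leaves a residual of -259.3 − (-237) = -22.3 m north and 233.2 − (268) = -34.8 m east.
Residual distance = √((-22.3)² + (-34.8)²) = 41.4 m.

41 m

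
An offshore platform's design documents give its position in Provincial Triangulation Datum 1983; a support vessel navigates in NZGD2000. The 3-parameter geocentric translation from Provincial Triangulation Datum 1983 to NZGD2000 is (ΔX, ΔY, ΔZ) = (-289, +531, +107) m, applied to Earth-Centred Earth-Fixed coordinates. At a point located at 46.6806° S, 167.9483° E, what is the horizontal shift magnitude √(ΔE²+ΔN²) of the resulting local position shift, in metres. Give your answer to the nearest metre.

At φ = -46.6806°, λ = 167.9483°: sin φ = -0.727541, cos φ = 0.686065, sin λ = 0.208794, cos λ = -0.977960.
ΔE = −sin λ·ΔX + cos λ·ΔY = −(0.208794)·(-289) + (-0.977960)·(531) = -458.96 m.
ΔN = −sin φ cos λ·ΔX − sin φ sin λ·ΔY + cos φ·ΔZ = −(-0.727541)(-0.977960)(-289) − (-0.727541)(0.208794)(531) + (0.686065)(107) = 359.70 m.
Horizontal magnitude = √(ΔE² + ΔN²) = √((-458.96)² + 359.70²) = 583.11 m.

583 m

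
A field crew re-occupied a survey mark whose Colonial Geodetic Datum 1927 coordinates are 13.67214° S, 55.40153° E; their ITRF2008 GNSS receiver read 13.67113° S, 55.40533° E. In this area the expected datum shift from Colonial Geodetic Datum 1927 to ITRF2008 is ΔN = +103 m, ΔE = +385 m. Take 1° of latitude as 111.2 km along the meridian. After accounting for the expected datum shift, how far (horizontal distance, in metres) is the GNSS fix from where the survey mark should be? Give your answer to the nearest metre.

27 m

Observed coordinate differences: Δφ = +0.00101°, Δλ = +0.00380°.
Converting to metres (1° lat = 111200 m, cos φ = 0.971664): observed ΔN = 112.3 m, observed ΔE = 410.6 m.
Subtracting the expected shift leaves a residual of 112.3 − (103) = 9.3 m north and 410.6 − (385) = 25.6 m east.
Residual distance = √(9.3² + 25.6²) = 27.2 m.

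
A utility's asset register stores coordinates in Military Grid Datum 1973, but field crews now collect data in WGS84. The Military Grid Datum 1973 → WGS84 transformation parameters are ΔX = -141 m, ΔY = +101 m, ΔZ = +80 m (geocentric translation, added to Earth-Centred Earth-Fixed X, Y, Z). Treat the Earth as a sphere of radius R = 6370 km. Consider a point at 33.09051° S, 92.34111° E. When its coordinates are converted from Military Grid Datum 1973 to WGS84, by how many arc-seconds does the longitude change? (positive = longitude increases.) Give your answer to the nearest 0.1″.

Δλ = 5.3″

sin φ = -0.545963, cos φ = 0.837809, sin λ = 0.999165, cos λ = -0.040849.
East component: ΔE = −sin λ·ΔX + cos λ·ΔY = −(0.999165)(-141) + (-0.040849)(101) = 136.76 m.
1° of latitude spans πR/180 = 111177 m; at latitude φ, 1° of longitude spans that × cos φ = 93145.5 m, so Δλ = 136.76 / 93145.5 × 3600 = 5.286″.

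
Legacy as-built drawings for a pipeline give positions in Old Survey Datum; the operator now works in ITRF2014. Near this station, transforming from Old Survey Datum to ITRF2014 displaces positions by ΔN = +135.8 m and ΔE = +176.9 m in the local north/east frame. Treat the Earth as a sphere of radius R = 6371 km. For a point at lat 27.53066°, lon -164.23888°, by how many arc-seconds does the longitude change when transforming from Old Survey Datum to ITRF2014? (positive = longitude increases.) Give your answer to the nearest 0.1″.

At latitude 27.53066°, cos φ = 0.886764.
One radian of longitude at latitude φ spans R cos φ, so Δλ = ΔE / (R cos φ) = 176.9 / (6371000 × 0.886764) = 3.1312e-05 rad = 6.459″.

Δλ = 6.5″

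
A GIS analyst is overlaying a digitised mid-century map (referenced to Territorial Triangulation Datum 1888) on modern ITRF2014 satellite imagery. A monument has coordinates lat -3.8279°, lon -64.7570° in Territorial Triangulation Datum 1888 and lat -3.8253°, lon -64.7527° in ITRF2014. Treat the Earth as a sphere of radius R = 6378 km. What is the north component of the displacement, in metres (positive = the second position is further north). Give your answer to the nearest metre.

ΔN = 289 m

Δφ = -3.8253° − -3.8279° = +0.0026°; Δλ = -64.7527° − -64.7570° = +0.0043°.
1° along a meridian = πR/180 = 111317 m.
ΔN = Δφ × 111317 = 289.4 m; ΔE = Δλ × 111317 × cos(-3.8279°) = +0.0043 × 111317 × 0.997769 = 477.6 m.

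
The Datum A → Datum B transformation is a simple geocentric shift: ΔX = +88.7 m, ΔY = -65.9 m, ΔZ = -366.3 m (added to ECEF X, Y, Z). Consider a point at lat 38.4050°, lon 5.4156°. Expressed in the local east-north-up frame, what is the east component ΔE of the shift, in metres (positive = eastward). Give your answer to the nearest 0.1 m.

ΔE = -74.0 m

The local east axis at (φ, λ) is (−sin λ, cos λ, 0), so ΔE = −sin(5.4156°)·88.7 + cos(5.4156°)·(-65.9) = -73.98 m.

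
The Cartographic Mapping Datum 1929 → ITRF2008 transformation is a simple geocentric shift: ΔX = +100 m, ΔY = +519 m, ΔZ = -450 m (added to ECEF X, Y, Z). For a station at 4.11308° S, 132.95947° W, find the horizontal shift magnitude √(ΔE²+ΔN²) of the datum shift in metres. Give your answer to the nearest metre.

The local east axis at (φ, λ) is (−sin λ, cos λ, 0), so ΔE = −sin(-132.95947°)·100 + cos(-132.95947°)·519 = -280.50 m.
The local north axis is (−sin φ cos λ, −sin φ sin λ, cos φ), giving ΔN = -4.888 − 27.243 − 448.841 = -480.97 m.
Horizontal magnitude = √(ΔE² + ΔN²) = √((-280.50)² + (-480.97)²) = 556.79 m.

557 m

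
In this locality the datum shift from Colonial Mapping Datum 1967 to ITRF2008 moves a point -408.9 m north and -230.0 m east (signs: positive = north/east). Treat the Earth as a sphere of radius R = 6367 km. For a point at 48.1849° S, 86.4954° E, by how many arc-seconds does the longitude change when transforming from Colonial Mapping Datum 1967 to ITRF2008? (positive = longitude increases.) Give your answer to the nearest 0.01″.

Δλ = -11.18″

At latitude -48.1849°, cos φ = 0.666729.
One radian of longitude at latitude φ spans R cos φ, so Δλ = ΔE / (R cos φ) = -230.0 / (6367000 × 0.666729) = -5.4181e-05 rad = -11.176″.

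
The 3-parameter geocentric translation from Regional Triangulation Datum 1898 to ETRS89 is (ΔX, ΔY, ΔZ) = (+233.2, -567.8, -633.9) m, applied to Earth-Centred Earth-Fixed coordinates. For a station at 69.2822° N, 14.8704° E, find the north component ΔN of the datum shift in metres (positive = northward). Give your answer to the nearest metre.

The local north axis is (−sin φ cos λ, −sin φ sin λ, cos φ), giving ΔN = -210.815 + 136.294 − 224.252 = -298.77 m.

ΔN = -299 m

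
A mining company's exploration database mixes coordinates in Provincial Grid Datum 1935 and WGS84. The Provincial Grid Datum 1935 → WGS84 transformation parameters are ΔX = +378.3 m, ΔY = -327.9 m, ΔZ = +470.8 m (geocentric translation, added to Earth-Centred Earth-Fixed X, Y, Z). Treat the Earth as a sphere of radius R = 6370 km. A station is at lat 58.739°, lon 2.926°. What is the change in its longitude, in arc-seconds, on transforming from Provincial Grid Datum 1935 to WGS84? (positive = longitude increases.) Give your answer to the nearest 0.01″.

sin φ = 0.854812, cos φ = 0.518937, sin λ = 0.051046, cos λ = 0.998696.
East component: ΔE = −sin λ·ΔX + cos λ·ΔY = −(0.051046)(378.3) + (0.998696)(-327.9) = -346.78 m.
1° of latitude spans πR/180 = 111177 m; at latitude φ, 1° of longitude spans that × cos φ = 57694.1 m, so Δλ = -346.78 / 57694.1 × 3600 = -21.639″.

Δλ = -21.64″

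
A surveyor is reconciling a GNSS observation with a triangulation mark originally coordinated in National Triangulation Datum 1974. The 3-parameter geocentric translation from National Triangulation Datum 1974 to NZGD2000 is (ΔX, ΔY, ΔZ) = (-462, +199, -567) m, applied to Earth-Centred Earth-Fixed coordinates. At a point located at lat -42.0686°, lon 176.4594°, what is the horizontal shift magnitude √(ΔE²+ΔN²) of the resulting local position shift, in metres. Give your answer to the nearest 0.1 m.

The local east axis at (φ, λ) is (−sin λ, cos λ, 0), so ΔE = −sin(176.4594°)·(-462) + cos(176.4594°)·199 = -170.09 m.
The local north axis is (−sin φ cos λ, −sin φ sin λ, cos φ), giving ΔN = 308.958 + 8.234 − 420.909 = -103.72 m.
Horizontal magnitude = √(ΔE² + ΔN²) = √((-170.09)² + (-103.72)²) = 199.22 m.

199.2 m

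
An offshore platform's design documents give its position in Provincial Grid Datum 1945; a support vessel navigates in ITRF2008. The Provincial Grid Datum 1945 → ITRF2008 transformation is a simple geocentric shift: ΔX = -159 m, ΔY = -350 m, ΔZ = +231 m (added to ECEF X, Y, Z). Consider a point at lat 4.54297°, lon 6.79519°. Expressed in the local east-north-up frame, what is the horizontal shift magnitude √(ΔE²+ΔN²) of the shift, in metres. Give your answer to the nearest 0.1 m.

The local east axis at (φ, λ) is (−sin λ, cos λ, 0), so ΔE = −sin(6.79519°)·(-159) + cos(6.79519°)·(-350) = -328.73 m.
The local north axis is (−sin φ cos λ, −sin φ sin λ, cos φ), giving ΔN = 12.505 + 3.280 + 230.274 = 246.06 m.
Horizontal magnitude = √(ΔE² + ΔN²) = √((-328.73)² + 246.06²) = 410.62 m.

410.6 m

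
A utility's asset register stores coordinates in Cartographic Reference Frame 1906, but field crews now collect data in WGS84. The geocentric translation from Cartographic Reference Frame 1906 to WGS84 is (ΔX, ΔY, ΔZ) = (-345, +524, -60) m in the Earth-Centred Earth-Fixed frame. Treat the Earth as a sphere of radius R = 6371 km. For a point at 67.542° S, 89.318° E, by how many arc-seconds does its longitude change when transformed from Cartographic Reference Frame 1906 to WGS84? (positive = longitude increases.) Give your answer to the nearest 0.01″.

sin φ = -0.924160, cos φ = 0.382006, sin λ = 0.999929, cos λ = 0.011903.
East component: ΔE = −sin λ·ΔX + cos λ·ΔY = −(0.999929)(-345) + (0.011903)(524) = 351.21 m.
1° of latitude spans πR/180 = 111195 m; at latitude φ, 1° of longitude spans that × cos φ = 42477.1 m, so Δλ = 351.21 / 42477.1 × 3600 = 29.766″.

Δλ = 29.77″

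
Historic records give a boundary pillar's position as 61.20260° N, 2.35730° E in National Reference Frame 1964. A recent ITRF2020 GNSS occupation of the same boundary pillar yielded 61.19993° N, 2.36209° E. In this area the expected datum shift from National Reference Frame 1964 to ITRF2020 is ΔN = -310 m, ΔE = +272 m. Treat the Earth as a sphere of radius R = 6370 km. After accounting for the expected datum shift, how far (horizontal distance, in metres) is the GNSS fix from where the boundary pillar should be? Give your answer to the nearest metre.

Observed coordinate differences: Δφ = -0.00267°, Δλ = +0.00479°.
Converting to metres (1° lat = 111177 m, cos φ = 0.481714): observed ΔN = -296.8 m, observed ΔE = 256.5 m.
Subtracting the expected shift leaves a residual of -296.8 − (-310) = 13.2 m north and 256.5 − (272) = -15.5 m east.
Residual distance = √(13.2² + (-15.5)²) = 20.3 m.

20 m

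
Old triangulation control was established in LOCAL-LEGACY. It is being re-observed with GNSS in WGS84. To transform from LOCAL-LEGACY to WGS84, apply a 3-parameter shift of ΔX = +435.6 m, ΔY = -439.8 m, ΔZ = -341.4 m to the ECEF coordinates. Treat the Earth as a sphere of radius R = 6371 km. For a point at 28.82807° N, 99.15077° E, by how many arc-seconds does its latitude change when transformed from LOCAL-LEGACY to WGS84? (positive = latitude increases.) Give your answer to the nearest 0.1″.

Δφ = -1.8″

sin φ = 0.482183, cos φ = 0.876071, sin λ = 0.987273, cos λ = -0.159033.
North component: ΔN = −sin φ cos λ·ΔX − sin φ sin λ·ΔY + cos φ·ΔZ = −(0.482183)(-0.159033)(435.6) − (0.482183)(0.987273)(-439.8) + (0.876071)(-341.4) = -56.32 m.
1° of latitude spans πR/180 = 111195 m, so Δφ = -56.32 / 111195 × 3600 = -1.823″.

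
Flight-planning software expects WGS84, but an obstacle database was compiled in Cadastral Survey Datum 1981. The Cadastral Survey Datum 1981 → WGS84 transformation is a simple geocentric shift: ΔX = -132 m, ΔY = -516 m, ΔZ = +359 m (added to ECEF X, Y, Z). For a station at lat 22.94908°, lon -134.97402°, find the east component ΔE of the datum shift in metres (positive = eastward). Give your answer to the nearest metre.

ΔE = 271 m

At φ = 22.94908°, λ = -134.97402°: sin φ = 0.389913, cos φ = 0.920852, sin λ = -0.707427, cos λ = -0.706786.
ΔE = −sin λ·ΔX + cos λ·ΔY = −(-0.707427)·(-132) + (-0.706786)·(-516) = 271.32 m.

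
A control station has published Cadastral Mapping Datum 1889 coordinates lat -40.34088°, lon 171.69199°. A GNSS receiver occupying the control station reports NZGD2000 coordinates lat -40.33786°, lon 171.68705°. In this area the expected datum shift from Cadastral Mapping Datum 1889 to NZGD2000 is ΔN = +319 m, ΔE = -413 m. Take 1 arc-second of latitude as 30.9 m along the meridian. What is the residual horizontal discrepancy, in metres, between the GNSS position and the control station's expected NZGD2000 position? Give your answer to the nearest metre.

18 m

Observed coordinate differences: Δφ = +0.00302°, Δλ = -0.00494°.
Converting to metres (1° lat = 111240 m, cos φ = 0.762207): observed ΔN = 335.9 m, observed ΔE = -418.9 m.
Subtracting the expected shift leaves a residual of 335.9 − (319) = 16.9 m north and -418.9 − (-413) = -5.9 m east.
Residual distance = √(16.9² + (-5.9)²) = 17.9 m.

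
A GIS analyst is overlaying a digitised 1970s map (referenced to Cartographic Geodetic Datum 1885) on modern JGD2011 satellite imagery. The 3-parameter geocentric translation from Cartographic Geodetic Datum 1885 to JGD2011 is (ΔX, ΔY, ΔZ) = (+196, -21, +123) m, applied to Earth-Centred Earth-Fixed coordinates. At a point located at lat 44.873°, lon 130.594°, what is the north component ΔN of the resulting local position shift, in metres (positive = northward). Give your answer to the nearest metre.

ΔN = 188 m

At φ = 44.873°, λ = 130.594°: sin φ = 0.705538, cos φ = 0.708672, sin λ = 0.759339, cos λ = -0.650695.
ΔN = −sin φ cos λ·ΔX − sin φ sin λ·ΔY + cos φ·ΔZ = −(0.705538)(-0.650695)(196) − (0.705538)(0.759339)(-21) + (0.708672)(123) = 188.40 m.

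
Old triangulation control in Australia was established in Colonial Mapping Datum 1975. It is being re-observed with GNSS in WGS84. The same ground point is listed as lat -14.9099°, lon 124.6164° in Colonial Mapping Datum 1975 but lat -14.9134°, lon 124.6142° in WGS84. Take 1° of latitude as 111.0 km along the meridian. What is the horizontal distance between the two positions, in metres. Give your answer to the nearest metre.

Δφ = -14.9134° − -14.9099° = -0.0035°; Δλ = 124.6142° − 124.6164° = -0.0022°.
ΔN = Δφ × 111000 = -388.5 m; ΔE = Δλ × 111000 × cos(-14.9099°) = -0.0022 × 111000 × 0.966332 = -236.0 m.
Distance = √(ΔE² + ΔN²) = √((-236.0)² + (-388.5)²) = 454.6 m.

455 m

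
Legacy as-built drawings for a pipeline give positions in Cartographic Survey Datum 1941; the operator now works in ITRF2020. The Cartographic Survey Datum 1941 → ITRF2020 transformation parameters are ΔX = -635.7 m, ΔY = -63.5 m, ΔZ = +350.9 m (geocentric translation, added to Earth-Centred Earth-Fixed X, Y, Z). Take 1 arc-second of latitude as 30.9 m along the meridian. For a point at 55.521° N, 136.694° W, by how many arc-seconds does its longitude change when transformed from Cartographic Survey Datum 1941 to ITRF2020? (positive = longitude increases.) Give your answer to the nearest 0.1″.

sin φ = 0.824334, cos φ = 0.566104, sin λ = -0.685895, cos λ = -0.727701.
East component: ΔE = −sin λ·ΔX + cos λ·ΔY = −(-0.685895)(-635.7) + (-0.727701)(-63.5) = -389.81 m.
1° of latitude spans 3600 × 30.90 = 111240 m; at latitude φ, 1° of longitude spans that × cos φ = 62973.4 m, so Δλ = -389.81 / 62973.4 × 3600 = -22.284″.

Δλ = -22.3″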